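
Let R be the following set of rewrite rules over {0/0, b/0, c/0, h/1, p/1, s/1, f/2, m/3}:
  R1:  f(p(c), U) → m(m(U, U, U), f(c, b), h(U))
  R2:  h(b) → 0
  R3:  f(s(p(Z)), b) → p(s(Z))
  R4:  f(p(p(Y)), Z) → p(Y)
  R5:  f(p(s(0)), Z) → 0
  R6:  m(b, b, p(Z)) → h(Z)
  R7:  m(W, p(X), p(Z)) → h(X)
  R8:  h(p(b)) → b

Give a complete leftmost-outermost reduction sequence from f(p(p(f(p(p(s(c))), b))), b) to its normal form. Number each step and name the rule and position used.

1. f(p(p(f(p(p(s(c))), b))), b)  →  p(f(p(p(s(c))), b))   [R4 at ε]
2. p(f(p(p(s(c))), b))  →  p(p(s(c)))   [R4 at 1]

p(p(s(c)))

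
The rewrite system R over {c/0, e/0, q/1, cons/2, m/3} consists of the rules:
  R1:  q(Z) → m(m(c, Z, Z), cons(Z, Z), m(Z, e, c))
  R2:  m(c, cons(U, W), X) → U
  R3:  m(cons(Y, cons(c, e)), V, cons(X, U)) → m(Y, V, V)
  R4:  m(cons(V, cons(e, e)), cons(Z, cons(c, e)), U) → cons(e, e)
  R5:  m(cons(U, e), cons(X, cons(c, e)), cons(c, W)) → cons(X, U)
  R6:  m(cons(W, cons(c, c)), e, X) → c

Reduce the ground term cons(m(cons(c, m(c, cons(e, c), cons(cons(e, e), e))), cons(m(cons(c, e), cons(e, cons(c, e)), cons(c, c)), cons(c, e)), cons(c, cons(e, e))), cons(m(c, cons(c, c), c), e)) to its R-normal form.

1. cons(m(cons(c, m(c, cons(e, c), cons(cons(e, e), e))), cons(m(cons(c, e), cons(e, cons(c, e)), cons(c, c)), cons(c, e)), cons(c, cons(e, e))), cons(m(c, cons(c, c), c), e))  →  cons(m(cons(c, e), cons(m(cons(c, e), cons(e, cons(c, e)), cons(c, c)), cons(c, e)), cons(c, cons(e, e))), cons(m(c, cons(c, c), c), e))   [R2 at 1.1.2]
2. cons(m(cons(c, e), cons(m(cons(c, e), cons(e, cons(c, e)), cons(c, c)), cons(c, e)), cons(c, cons(e, e))), cons(m(c, cons(c, c), c), e))  →  cons(cons(m(cons(c, e), cons(e, cons(c, e)), cons(c, c)), c), cons(m(c, cons(c, c), c), e))   [R5 at 1]
3. cons(cons(m(cons(c, e), cons(e, cons(c, e)), cons(c, c)), c), cons(m(c, cons(c, c), c), e))  →  cons(cons(cons(e, c), c), cons(m(c, cons(c, c), c), e))   [R5 at 1.1]
4. cons(cons(cons(e, c), c), cons(m(c, cons(c, c), c), e))  →  cons(cons(cons(e, c), c), cons(c, e))   [R2 at 2.1]

cons(cons(cons(e, c), c), cons(c, e))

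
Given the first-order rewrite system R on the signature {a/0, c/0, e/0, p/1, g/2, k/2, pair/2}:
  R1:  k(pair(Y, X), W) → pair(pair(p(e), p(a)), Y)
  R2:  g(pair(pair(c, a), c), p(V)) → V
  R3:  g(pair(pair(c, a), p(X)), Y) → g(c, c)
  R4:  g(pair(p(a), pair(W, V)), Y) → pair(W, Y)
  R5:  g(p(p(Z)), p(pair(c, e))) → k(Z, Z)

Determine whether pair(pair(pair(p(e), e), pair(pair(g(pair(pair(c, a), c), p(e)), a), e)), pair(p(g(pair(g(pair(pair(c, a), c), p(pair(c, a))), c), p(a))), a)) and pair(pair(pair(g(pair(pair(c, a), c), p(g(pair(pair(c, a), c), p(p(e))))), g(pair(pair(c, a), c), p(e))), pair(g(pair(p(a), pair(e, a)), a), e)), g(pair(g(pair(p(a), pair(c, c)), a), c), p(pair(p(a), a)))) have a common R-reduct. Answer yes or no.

Reduce t₁ = pair(pair(pair(p(e), e), pair(pair(g(pair(pair(c, a), c), p(e)), a), e)), pair(p(g(pair(g(pair(pair(c, a), c), p(pair(c, a))), c), p(a))), a)):
1. pair(pair(pair(p(e), e), pair(pair(g(pair(pair(c, a), c), p(e)), a), e)), pair(p(g(pair(g(pair(pair(c, a), c), p(pair(c, a))), c), p(a))), a))  →  pair(pair(pair(p(e), e), pair(pair(e, a), e)), pair(p(g(pair(g(pair(pair(c, a), c), p(pair(c, a))), c), p(a))), a))   [R2 at 1.2.1.1]
2. pair(pair(pair(p(e), e), pair(pair(e, a), e)), pair(p(g(pair(g(pair(pair(c, a), c), p(pair(c, a))), c), p(a))), a))  →  pair(pair(pair(p(e), e), pair(pair(e, a), e)), pair(p(g(pair(pair(c, a), c), p(a))), a))   [R2 at 2.1.1.1.1]
3. pair(pair(pair(p(e), e), pair(pair(e, a), e)), pair(p(g(pair(pair(c, a), c), p(a))), a))  →  pair(pair(pair(p(e), e), pair(pair(e, a), e)), pair(p(a), a))   [R2 at 2.1.1]

Reduce t₂ = pair(pair(pair(g(pair(pair(c, a), c), p(g(pair(pair(c, a), c), p(p(e))))), g(pair(pair(c, a), c), p(e))), pair(g(pair(p(a), pair(e, a)), a), e)), g(pair(g(pair(p(a), pair(c, c)), a), c), p(pair(p(a), a)))):
1. pair(pair(pair(g(pair(pair(c, a), c), p(g(pair(pair(c, a), c), p(p(e))))), g(pair(pair(c, a), c), p(e))), pair(g(pair(p(a), pair(e, a)), a), e)), g(pair(g(pair(p(a), pair(c, c)), a), c), p(pair(p(a), a))))  →  pair(pair(pair(g(pair(pair(c, a), c), p(p(e))), g(pair(pair(c, a), c), p(e))), pair(g(pair(p(a), pair(e, a)), a), e)), g(pair(g(pair(p(a), pair(c, c)), a), c), p(pair(p(a), a))))   [R2 at 1.1.1]
2. pair(pair(pair(g(pair(pair(c, a), c), p(p(e))), g(pair(pair(c, a), c), p(e))), pair(g(pair(p(a), pair(e, a)), a), e)), g(pair(g(pair(p(a), pair(c, c)), a), c), p(pair(p(a), a))))  →  pair(pair(pair(p(e), g(pair(pair(c, a), c), p(e))), pair(g(pair(p(a), pair(e, a)), a), e)), g(pair(g(pair(p(a), pair(c, c)), a), c), p(pair(p(a), a))))   [R2 at 1.1.1]
3. pair(pair(pair(p(e), g(pair(pair(c, a), c), p(e))), pair(g(pair(p(a), pair(e, a)), a), e)), g(pair(g(pair(p(a), pair(c, c)), a), c), p(pair(p(a), a))))  →  pair(pair(pair(p(e), e), pair(g(pair(p(a), pair(e, a)), a), e)), g(pair(g(pair(p(a), pair(c, c)), a), c), p(pair(p(a), a))))   [R2 at 1.1.2]
4. pair(pair(pair(p(e), e), pair(g(pair(p(a), pair(e, a)), a), e)), g(pair(g(pair(p(a), pair(c, c)), a), c), p(pair(p(a), a))))  →  pair(pair(pair(p(e), e), pair(pair(e, a), e)), g(pair(g(pair(p(a), pair(c, c)), a), c), p(pair(p(a), a))))   [R4 at 1.2.1]
5. pair(pair(pair(p(e), e), pair(pair(e, a), e)), g(pair(g(pair(p(a), pair(c, c)), a), c), p(pair(p(a), a))))  →  pair(pair(pair(p(e), e), pair(pair(e, a), e)), g(pair(pair(c, a), c), p(pair(p(a), a))))   [R4 at 2.1.1]
6. pair(pair(pair(p(e), e), pair(pair(e, a), e)), g(pair(pair(c, a), c), p(pair(p(a), a))))  →  pair(pair(pair(p(e), e), pair(pair(e, a), e)), pair(p(a), a))   [R2 at 2]

yes — NF(t₁) = pair(pair(pair(p(e), e), pair(pair(e, a), e)), pair(p(a), a)), NF(t₂) = pair(pair(pair(p(e), e), pair(pair(e, a), e)), pair(p(a), a))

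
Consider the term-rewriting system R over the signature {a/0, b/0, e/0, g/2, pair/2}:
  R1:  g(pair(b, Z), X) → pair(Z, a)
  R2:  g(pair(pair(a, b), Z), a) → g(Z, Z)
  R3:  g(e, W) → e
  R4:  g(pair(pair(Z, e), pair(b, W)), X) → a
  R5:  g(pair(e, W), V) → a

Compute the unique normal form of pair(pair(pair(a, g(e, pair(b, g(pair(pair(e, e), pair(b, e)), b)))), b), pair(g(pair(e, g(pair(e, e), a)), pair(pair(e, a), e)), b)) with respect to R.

1. pair(pair(pair(a, g(e, pair(b, g(pair(pair(e, e), pair(b, e)), b)))), b), pair(g(pair(e, g(pair(e, e), a)), pair(pair(e, a), e)), b))  →  pair(pair(pair(a, e), b), pair(g(pair(e, g(pair(e, e), a)), pair(pair(e, a), e)), b))   [R3 at 1.1.2]
2. pair(pair(pair(a, e), b), pair(g(pair(e, g(pair(e, e), a)), pair(pair(e, a), e)), b))  →  pair(pair(pair(a, e), b), pair(a, b))   [R5 at 2.1]

pair(pair(pair(a, e), b), pair(a, b))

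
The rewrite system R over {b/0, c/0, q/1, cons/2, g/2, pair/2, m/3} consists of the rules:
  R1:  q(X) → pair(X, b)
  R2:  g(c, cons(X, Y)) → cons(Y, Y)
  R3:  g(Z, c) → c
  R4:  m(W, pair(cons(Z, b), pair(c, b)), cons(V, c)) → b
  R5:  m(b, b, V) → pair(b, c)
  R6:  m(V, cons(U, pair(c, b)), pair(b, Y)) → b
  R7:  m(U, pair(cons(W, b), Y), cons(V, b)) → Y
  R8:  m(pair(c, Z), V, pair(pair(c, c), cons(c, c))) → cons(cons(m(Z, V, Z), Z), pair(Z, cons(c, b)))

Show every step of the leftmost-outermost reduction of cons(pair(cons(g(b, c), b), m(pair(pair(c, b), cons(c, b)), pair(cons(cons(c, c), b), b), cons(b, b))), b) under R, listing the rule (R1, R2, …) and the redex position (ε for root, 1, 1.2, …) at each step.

1. cons(pair(cons(g(b, c), b), m(pair(pair(c, b), cons(c, b)), pair(cons(cons(c, c), b), b), cons(b, b))), b)  →  cons(pair(cons(c, b), m(pair(pair(c, b), cons(c, b)), pair(cons(cons(c, c), b), b), cons(b, b))), b)   [R3 at 1.1.1]
2. cons(pair(cons(c, b), m(pair(pair(c, b), cons(c, b)), pair(cons(cons(c, c), b), b), cons(b, b))), b)  →  cons(pair(cons(c, b), b), b)   [R7 at 1.2]

cons(pair(cons(c, b), b), b)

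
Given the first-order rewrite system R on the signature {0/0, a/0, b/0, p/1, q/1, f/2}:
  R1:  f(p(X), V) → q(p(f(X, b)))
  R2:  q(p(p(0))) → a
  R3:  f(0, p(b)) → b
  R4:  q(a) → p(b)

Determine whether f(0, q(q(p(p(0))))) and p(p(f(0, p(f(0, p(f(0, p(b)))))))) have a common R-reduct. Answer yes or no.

Reduce t₁ = f(0, q(q(p(p(0))))):
1. f(0, q(q(p(p(0)))))  →  f(0, q(a))   [R2 at 2.1]
2. f(0, q(a))  →  f(0, p(b))   [R4 at 2]
3. f(0, p(b))  →  b   [R3 at ε]

Reduce t₂ = p(p(f(0, p(f(0, p(f(0, p(b)))))))):
1. p(p(f(0, p(f(0, p(f(0, p(b))))))))  →  p(p(f(0, p(f(0, p(b))))))   [R3 at 1.1.2.1.2.1]
2. p(p(f(0, p(f(0, p(b))))))  →  p(p(f(0, p(b))))   [R3 at 1.1.2.1]
3. p(p(f(0, p(b))))  →  p(p(b))   [R3 at 1.1]

no — NF(t₁) = b, NF(t₂) = p(p(b))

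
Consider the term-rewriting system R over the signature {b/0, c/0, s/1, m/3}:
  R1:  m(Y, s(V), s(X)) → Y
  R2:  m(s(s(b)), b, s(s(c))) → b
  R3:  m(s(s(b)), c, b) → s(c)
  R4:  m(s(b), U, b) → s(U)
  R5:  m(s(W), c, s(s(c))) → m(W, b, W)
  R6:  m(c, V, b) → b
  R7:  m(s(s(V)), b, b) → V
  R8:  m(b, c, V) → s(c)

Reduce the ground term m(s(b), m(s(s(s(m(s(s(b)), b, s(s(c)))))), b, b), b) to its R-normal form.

1. m(s(b), m(s(s(s(m(s(s(b)), b, s(s(c)))))), b, b), b)  →  s(m(s(s(s(m(s(s(b)), b, s(s(c)))))), b, b))   [R4 at ε]
2. s(m(s(s(s(m(s(s(b)), b, s(s(c)))))), b, b))  →  s(s(m(s(s(b)), b, s(s(c)))))   [R7 at 1]
3. s(s(m(s(s(b)), b, s(s(c)))))  →  s(s(b))   [R2 at 1.1]

s(s(b))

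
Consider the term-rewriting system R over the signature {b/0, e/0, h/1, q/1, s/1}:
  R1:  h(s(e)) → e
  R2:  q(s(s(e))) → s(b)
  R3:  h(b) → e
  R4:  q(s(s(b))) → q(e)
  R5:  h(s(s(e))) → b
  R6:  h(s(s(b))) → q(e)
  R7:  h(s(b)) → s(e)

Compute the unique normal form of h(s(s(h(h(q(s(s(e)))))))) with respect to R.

1. h(s(s(h(h(q(s(s(e))))))))  →  h(s(s(h(h(s(b))))))   [R2 at 1.1.1.1.1]
2. h(s(s(h(h(s(b))))))  →  h(s(s(h(s(e)))))   [R7 at 1.1.1.1]
3. h(s(s(h(s(e)))))  →  h(s(s(e)))   [R1 at 1.1.1]
4. h(s(s(e)))  →  b   [R5 at ε]

b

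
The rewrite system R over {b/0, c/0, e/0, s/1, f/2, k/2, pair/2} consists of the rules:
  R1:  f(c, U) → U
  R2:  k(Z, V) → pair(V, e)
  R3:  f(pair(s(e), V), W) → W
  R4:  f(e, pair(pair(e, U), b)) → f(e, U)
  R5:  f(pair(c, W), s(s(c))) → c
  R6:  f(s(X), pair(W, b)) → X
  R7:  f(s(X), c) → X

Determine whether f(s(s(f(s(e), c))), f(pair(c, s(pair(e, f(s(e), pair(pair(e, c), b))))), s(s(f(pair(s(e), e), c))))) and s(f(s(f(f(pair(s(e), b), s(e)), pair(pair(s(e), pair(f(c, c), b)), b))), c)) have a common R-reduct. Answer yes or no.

yes — NF(t₁) = s(e), NF(t₂) = s(e)

Reduce t₁ = f(s(s(f(s(e), c))), f(pair(c, s(pair(e, f(s(e), pair(pair(e, c), b))))), s(s(f(pair(s(e), e), c))))):
1. f(s(s(f(s(e), c))), f(pair(c, s(pair(e, f(s(e), pair(pair(e, c), b))))), s(s(f(pair(s(e), e), c)))))  →  f(s(s(e)), f(pair(c, s(pair(e, f(s(e), pair(pair(e, c), b))))), s(s(f(pair(s(e), e), c)))))   [R7 at 1.1.1]
2. f(s(s(e)), f(pair(c, s(pair(e, f(s(e), pair(pair(e, c), b))))), s(s(f(pair(s(e), e), c)))))  →  f(s(s(e)), f(pair(c, s(pair(e, e))), s(s(f(pair(s(e), e), c)))))   [R6 at 2.1.2.1.2]
3. f(s(s(e)), f(pair(c, s(pair(e, e))), s(s(f(pair(s(e), e), c)))))  →  f(s(s(e)), f(pair(c, s(pair(e, e))), s(s(c))))   [R3 at 2.2.1.1]
4. f(s(s(e)), f(pair(c, s(pair(e, e))), s(s(c))))  →  f(s(s(e)), c)   [R5 at 2]
5. f(s(s(e)), c)  →  s(e)   [R7 at ε]

Reduce t₂ = s(f(s(f(f(pair(s(e), b), s(e)), pair(pair(s(e), pair(f(c, c), b)), b))), c)):
1. s(f(s(f(f(pair(s(e), b), s(e)), pair(pair(s(e), pair(f(c, c), b)), b))), c))  →  s(f(f(pair(s(e), b), s(e)), pair(pair(s(e), pair(f(c, c), b)), b)))   [R7 at 1]
2. s(f(f(pair(s(e), b), s(e)), pair(pair(s(e), pair(f(c, c), b)), b)))  →  s(f(s(e), pair(pair(s(e), pair(f(c, c), b)), b)))   [R3 at 1.1]
3. s(f(s(e), pair(pair(s(e), pair(f(c, c), b)), b)))  →  s(e)   [R6 at 1]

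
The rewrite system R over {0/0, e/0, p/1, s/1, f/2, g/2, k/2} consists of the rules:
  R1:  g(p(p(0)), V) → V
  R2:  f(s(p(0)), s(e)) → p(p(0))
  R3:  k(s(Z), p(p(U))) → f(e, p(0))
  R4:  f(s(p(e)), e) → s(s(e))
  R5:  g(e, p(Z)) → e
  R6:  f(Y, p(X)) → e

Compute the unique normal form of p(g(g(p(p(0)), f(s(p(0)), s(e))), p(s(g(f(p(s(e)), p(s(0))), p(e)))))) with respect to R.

p(p(s(e)))

1. p(g(g(p(p(0)), f(s(p(0)), s(e))), p(s(g(f(p(s(e)), p(s(0))), p(e))))))  →  p(g(f(s(p(0)), s(e)), p(s(g(f(p(s(e)), p(s(0))), p(e))))))   [R1 at 1.1]
2. p(g(f(s(p(0)), s(e)), p(s(g(f(p(s(e)), p(s(0))), p(e))))))  →  p(g(p(p(0)), p(s(g(f(p(s(e)), p(s(0))), p(e))))))   [R2 at 1.1]
3. p(g(p(p(0)), p(s(g(f(p(s(e)), p(s(0))), p(e))))))  →  p(p(s(g(f(p(s(e)), p(s(0))), p(e)))))   [R1 at 1]
4. p(p(s(g(f(p(s(e)), p(s(0))), p(e)))))  →  p(p(s(g(e, p(e)))))   [R6 at 1.1.1.1]
5. p(p(s(g(e, p(e)))))  →  p(p(s(e)))   [R5 at 1.1.1]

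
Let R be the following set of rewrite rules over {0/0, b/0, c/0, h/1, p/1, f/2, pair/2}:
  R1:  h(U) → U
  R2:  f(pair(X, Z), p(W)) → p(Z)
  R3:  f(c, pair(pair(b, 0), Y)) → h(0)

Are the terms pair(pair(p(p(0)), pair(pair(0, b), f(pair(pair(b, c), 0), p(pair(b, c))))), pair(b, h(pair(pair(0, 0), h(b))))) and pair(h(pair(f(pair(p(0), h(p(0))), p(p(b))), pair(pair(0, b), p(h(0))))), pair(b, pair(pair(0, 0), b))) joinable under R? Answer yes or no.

Reduce t₁ = pair(pair(p(p(0)), pair(pair(0, b), f(pair(pair(b, c), 0), p(pair(b, c))))), pair(b, h(pair(pair(0, 0), h(b))))):
1. pair(pair(p(p(0)), pair(pair(0, b), f(pair(pair(b, c), 0), p(pair(b, c))))), pair(b, h(pair(pair(0, 0), h(b)))))  →  pair(pair(p(p(0)), pair(pair(0, b), p(0))), pair(b, h(pair(pair(0, 0), h(b)))))   [R2 at 1.2.2]
2. pair(pair(p(p(0)), pair(pair(0, b), p(0))), pair(b, h(pair(pair(0, 0), h(b)))))  →  pair(pair(p(p(0)), pair(pair(0, b), p(0))), pair(b, pair(pair(0, 0), h(b))))   [R1 at 2.2]
3. pair(pair(p(p(0)), pair(pair(0, b), p(0))), pair(b, pair(pair(0, 0), h(b))))  →  pair(pair(p(p(0)), pair(pair(0, b), p(0))), pair(b, pair(pair(0, 0), b)))   [R1 at 2.2.2]

Reduce t₂ = pair(h(pair(f(pair(p(0), h(p(0))), p(p(b))), pair(pair(0, b), p(h(0))))), pair(b, pair(pair(0, 0), b))):
1. pair(h(pair(f(pair(p(0), h(p(0))), p(p(b))), pair(pair(0, b), p(h(0))))), pair(b, pair(pair(0, 0), b)))  →  pair(pair(f(pair(p(0), h(p(0))), p(p(b))), pair(pair(0, b), p(h(0)))), pair(b, pair(pair(0, 0), b)))   [R1 at 1]
2. pair(pair(f(pair(p(0), h(p(0))), p(p(b))), pair(pair(0, b), p(h(0)))), pair(b, pair(pair(0, 0), b)))  →  pair(pair(p(h(p(0))), pair(pair(0, b), p(h(0)))), pair(b, pair(pair(0, 0), b)))   [R2 at 1.1]
3. pair(pair(p(h(p(0))), pair(pair(0, b), p(h(0)))), pair(b, pair(pair(0, 0), b)))  →  pair(pair(p(p(0)), pair(pair(0, b), p(h(0)))), pair(b, pair(pair(0, 0), b)))   [R1 at 1.1.1]
4. pair(pair(p(p(0)), pair(pair(0, b), p(h(0)))), pair(b, pair(pair(0, 0), b)))  →  pair(pair(p(p(0)), pair(pair(0, b), p(0))), pair(b, pair(pair(0, 0), b)))   [R1 at 1.2.2.1]

yes — NF(t₁) = pair(pair(p(p(0)), pair(pair(0, b), p(0))), pair(b, pair(pair(0, 0), b))), NF(t₂) = pair(pair(p(p(0)), pair(pair(0, b), p(0))), pair(b, pair(pair(0, 0), b)))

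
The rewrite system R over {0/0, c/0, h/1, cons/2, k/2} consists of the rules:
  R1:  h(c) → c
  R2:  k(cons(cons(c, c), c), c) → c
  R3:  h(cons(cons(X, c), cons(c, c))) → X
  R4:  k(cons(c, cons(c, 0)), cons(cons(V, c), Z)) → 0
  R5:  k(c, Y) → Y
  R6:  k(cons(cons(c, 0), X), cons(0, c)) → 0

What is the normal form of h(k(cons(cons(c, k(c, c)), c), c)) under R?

1. h(k(cons(cons(c, k(c, c)), c), c))  →  h(k(cons(cons(c, c), c), c))   [R5 at 1.1.1.2]
2. h(k(cons(cons(c, c), c), c))  →  h(c)   [R2 at 1]
3. h(c)  →  c   [R1 at ε]

c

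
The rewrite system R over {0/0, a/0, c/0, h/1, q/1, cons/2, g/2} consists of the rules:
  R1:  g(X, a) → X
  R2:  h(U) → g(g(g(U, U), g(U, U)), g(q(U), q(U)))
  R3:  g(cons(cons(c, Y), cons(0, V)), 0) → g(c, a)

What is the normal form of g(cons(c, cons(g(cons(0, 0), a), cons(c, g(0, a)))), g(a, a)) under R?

cons(c, cons(cons(0, 0), cons(c, 0)))

1. g(cons(c, cons(g(cons(0, 0), a), cons(c, g(0, a)))), g(a, a))  →  g(cons(c, cons(cons(0, 0), cons(c, g(0, a)))), g(a, a))   [R1 at 1.2.1]
2. g(cons(c, cons(cons(0, 0), cons(c, g(0, a)))), g(a, a))  →  g(cons(c, cons(cons(0, 0), cons(c, 0))), g(a, a))   [R1 at 1.2.2.2]
3. g(cons(c, cons(cons(0, 0), cons(c, 0))), g(a, a))  →  g(cons(c, cons(cons(0, 0), cons(c, 0))), a)   [R1 at 2]
4. g(cons(c, cons(cons(0, 0), cons(c, 0))), a)  →  cons(c, cons(cons(0, 0), cons(c, 0)))   [R1 at ε]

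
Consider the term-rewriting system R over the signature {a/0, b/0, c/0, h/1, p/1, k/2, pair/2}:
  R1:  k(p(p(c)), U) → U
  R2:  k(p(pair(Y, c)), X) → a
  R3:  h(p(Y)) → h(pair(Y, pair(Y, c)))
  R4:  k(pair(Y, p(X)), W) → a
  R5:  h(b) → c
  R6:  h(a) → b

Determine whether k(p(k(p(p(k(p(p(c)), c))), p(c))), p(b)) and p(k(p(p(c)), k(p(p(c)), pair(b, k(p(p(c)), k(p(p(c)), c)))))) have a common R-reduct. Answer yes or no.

Reduce t₁ = k(p(k(p(p(k(p(p(c)), c))), p(c))), p(b)):
1. k(p(k(p(p(k(p(p(c)), c))), p(c))), p(b))  →  k(p(k(p(p(c)), p(c))), p(b))   [R1 at 1.1.1.1.1]
2. k(p(k(p(p(c)), p(c))), p(b))  →  k(p(p(c)), p(b))   [R1 at 1.1]
3. k(p(p(c)), p(b))  →  p(b)   [R1 at ε]

Reduce t₂ = p(k(p(p(c)), k(p(p(c)), pair(b, k(p(p(c)), k(p(p(c)), c)))))):
1. p(k(p(p(c)), k(p(p(c)), pair(b, k(p(p(c)), k(p(p(c)), c))))))  →  p(k(p(p(c)), pair(b, k(p(p(c)), k(p(p(c)), c)))))   [R1 at 1]
2. p(k(p(p(c)), pair(b, k(p(p(c)), k(p(p(c)), c)))))  →  p(pair(b, k(p(p(c)), k(p(p(c)), c))))   [R1 at 1]
3. p(pair(b, k(p(p(c)), k(p(p(c)), c))))  →  p(pair(b, k(p(p(c)), c)))   [R1 at 1.2]
4. p(pair(b, k(p(p(c)), c)))  →  p(pair(b, c))   [R1 at 1.2]

no — NF(t₁) = p(b), NF(t₂) = p(pair(b, c))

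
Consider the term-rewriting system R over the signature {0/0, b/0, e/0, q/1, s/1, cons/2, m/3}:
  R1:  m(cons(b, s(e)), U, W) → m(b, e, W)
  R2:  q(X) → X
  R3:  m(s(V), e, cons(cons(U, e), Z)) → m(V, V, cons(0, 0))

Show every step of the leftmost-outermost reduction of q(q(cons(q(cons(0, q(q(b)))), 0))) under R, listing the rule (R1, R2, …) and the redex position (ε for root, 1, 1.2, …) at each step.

1. q(q(cons(q(cons(0, q(q(b)))), 0)))  →  q(cons(q(cons(0, q(q(b)))), 0))   [R2 at ε]
2. q(cons(q(cons(0, q(q(b)))), 0))  →  cons(q(cons(0, q(q(b)))), 0)   [R2 at ε]
3. cons(q(cons(0, q(q(b)))), 0)  →  cons(cons(0, q(q(b))), 0)   [R2 at 1]
4. cons(cons(0, q(q(b))), 0)  →  cons(cons(0, q(b)), 0)   [R2 at 1.2]
5. cons(cons(0, q(b)), 0)  →  cons(cons(0, b), 0)   [R2 at 1.2]

cons(cons(0, b), 0)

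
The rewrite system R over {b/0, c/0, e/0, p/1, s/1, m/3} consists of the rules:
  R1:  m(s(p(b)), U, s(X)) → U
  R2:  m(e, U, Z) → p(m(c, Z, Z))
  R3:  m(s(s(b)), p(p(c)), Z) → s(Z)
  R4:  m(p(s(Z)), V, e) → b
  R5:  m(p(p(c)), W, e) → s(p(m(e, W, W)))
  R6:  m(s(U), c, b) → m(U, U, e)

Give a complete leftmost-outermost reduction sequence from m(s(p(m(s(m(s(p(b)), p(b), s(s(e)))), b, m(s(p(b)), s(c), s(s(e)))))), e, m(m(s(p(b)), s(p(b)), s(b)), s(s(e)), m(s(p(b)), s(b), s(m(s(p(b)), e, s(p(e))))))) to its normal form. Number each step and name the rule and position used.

e

1. m(s(p(m(s(m(s(p(b)), p(b), s(s(e)))), b, m(s(p(b)), s(c), s(s(e)))))), e, m(m(s(p(b)), s(p(b)), s(b)), s(s(e)), m(s(p(b)), s(b), s(m(s(p(b)), e, s(p(e)))))))  →  m(s(p(m(s(p(b)), b, m(s(p(b)), s(c), s(s(e)))))), e, m(m(s(p(b)), s(p(b)), s(b)), s(s(e)), m(s(p(b)), s(b), s(m(s(p(b)), e, s(p(e)))))))   [R1 at 1.1.1.1.1]
2. m(s(p(m(s(p(b)), b, m(s(p(b)), s(c), s(s(e)))))), e, m(m(s(p(b)), s(p(b)), s(b)), s(s(e)), m(s(p(b)), s(b), s(m(s(p(b)), e, s(p(e)))))))  →  m(s(p(m(s(p(b)), b, s(c)))), e, m(m(s(p(b)), s(p(b)), s(b)), s(s(e)), m(s(p(b)), s(b), s(m(s(p(b)), e, s(p(e)))))))   [R1 at 1.1.1.3]
3. m(s(p(m(s(p(b)), b, s(c)))), e, m(m(s(p(b)), s(p(b)), s(b)), s(s(e)), m(s(p(b)), s(b), s(m(s(p(b)), e, s(p(e)))))))  →  m(s(p(b)), e, m(m(s(p(b)), s(p(b)), s(b)), s(s(e)), m(s(p(b)), s(b), s(m(s(p(b)), e, s(p(e)))))))   [R1 at 1.1.1]
4. m(s(p(b)), e, m(m(s(p(b)), s(p(b)), s(b)), s(s(e)), m(s(p(b)), s(b), s(m(s(p(b)), e, s(p(e)))))))  →  m(s(p(b)), e, m(s(p(b)), s(s(e)), m(s(p(b)), s(b), s(m(s(p(b)), e, s(p(e)))))))   [R1 at 3.1]
5. m(s(p(b)), e, m(s(p(b)), s(s(e)), m(s(p(b)), s(b), s(m(s(p(b)), e, s(p(e)))))))  →  m(s(p(b)), e, m(s(p(b)), s(s(e)), s(b)))   [R1 at 3.3]
6. m(s(p(b)), e, m(s(p(b)), s(s(e)), s(b)))  →  m(s(p(b)), e, s(s(e)))   [R1 at 3]
7. m(s(p(b)), e, s(s(e)))  →  e   [R1 at ε]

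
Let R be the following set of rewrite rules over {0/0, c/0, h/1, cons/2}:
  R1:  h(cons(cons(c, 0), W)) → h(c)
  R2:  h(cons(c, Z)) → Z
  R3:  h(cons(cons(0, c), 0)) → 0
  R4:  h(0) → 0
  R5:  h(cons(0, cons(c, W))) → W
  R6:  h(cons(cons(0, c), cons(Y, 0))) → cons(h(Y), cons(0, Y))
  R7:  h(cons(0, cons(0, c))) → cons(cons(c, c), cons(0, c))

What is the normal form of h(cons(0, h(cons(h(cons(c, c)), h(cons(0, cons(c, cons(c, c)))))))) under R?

c

1. h(cons(0, h(cons(h(cons(c, c)), h(cons(0, cons(c, cons(c, c))))))))  →  h(cons(0, h(cons(c, h(cons(0, cons(c, cons(c, c))))))))   [R2 at 1.2.1.1]
2. h(cons(0, h(cons(c, h(cons(0, cons(c, cons(c, c))))))))  →  h(cons(0, h(cons(0, cons(c, cons(c, c))))))   [R2 at 1.2]
3. h(cons(0, h(cons(0, cons(c, cons(c, c))))))  →  h(cons(0, cons(c, c)))   [R5 at 1.2]
4. h(cons(0, cons(c, c)))  →  c   [R5 at ε]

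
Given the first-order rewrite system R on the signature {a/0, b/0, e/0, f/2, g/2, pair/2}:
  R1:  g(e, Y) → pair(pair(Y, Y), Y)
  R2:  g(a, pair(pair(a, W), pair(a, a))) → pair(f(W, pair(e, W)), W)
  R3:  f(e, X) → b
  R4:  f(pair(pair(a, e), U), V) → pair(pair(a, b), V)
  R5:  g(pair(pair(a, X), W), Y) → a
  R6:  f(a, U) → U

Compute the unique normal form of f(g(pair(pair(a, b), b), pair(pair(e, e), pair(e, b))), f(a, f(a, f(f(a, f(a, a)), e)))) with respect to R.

1. f(g(pair(pair(a, b), b), pair(pair(e, e), pair(e, b))), f(a, f(a, f(f(a, f(a, a)), e))))  →  f(a, f(a, f(a, f(f(a, f(a, a)), e))))   [R5 at 1]
2. f(a, f(a, f(a, f(f(a, f(a, a)), e))))  →  f(a, f(a, f(f(a, f(a, a)), e)))   [R6 at ε]
3. f(a, f(a, f(f(a, f(a, a)), e)))  →  f(a, f(f(a, f(a, a)), e))   [R6 at ε]
4. f(a, f(f(a, f(a, a)), e))  →  f(f(a, f(a, a)), e)   [R6 at ε]
5. f(f(a, f(a, a)), e)  →  f(f(a, a), e)   [R6 at 1]
6. f(f(a, a), e)  →  f(a, e)   [R6 at 1]
7. f(a, e)  →  e   [R6 at ε]

e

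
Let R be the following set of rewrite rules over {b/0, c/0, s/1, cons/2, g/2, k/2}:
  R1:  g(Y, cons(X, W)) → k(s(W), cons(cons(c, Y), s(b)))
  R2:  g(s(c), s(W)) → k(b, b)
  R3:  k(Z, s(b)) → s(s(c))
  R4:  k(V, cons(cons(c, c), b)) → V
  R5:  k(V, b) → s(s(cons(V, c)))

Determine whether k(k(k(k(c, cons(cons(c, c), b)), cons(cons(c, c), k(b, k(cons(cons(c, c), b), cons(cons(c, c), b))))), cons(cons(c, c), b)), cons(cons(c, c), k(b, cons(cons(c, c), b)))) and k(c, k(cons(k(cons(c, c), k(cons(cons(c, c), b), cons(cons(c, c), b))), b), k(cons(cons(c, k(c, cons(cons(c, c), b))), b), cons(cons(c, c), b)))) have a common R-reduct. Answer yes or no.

yes — NF(t₁) = c, NF(t₂) = c

Reduce t₁ = k(k(k(k(c, cons(cons(c, c), b)), cons(cons(c, c), k(b, k(cons(cons(c, c), b), cons(cons(c, c), b))))), cons(cons(c, c), b)), cons(cons(c, c), k(b, cons(cons(c, c), b)))):
1. k(k(k(k(c, cons(cons(c, c), b)), cons(cons(c, c), k(b, k(cons(cons(c, c), b), cons(cons(c, c), b))))), cons(cons(c, c), b)), cons(cons(c, c), k(b, cons(cons(c, c), b))))  →  k(k(k(c, cons(cons(c, c), b)), cons(cons(c, c), k(b, k(cons(cons(c, c), b), cons(cons(c, c), b))))), cons(cons(c, c), k(b, cons(cons(c, c), b))))   [R4 at 1]
2. k(k(k(c, cons(cons(c, c), b)), cons(cons(c, c), k(b, k(cons(cons(c, c), b), cons(cons(c, c), b))))), cons(cons(c, c), k(b, cons(cons(c, c), b))))  →  k(k(c, cons(cons(c, c), k(b, k(cons(cons(c, c), b), cons(cons(c, c), b))))), cons(cons(c, c), k(b, cons(cons(c, c), b))))   [R4 at 1.1]
3. k(k(c, cons(cons(c, c), k(b, k(cons(cons(c, c), b), cons(cons(c, c), b))))), cons(cons(c, c), k(b, cons(cons(c, c), b))))  →  k(k(c, cons(cons(c, c), k(b, cons(cons(c, c), b)))), cons(cons(c, c), k(b, cons(cons(c, c), b))))   [R4 at 1.2.2.2]
4. k(k(c, cons(cons(c, c), k(b, cons(cons(c, c), b)))), cons(cons(c, c), k(b, cons(cons(c, c), b))))  →  k(k(c, cons(cons(c, c), b)), cons(cons(c, c), k(b, cons(cons(c, c), b))))   [R4 at 1.2.2]
5. k(k(c, cons(cons(c, c), b)), cons(cons(c, c), k(b, cons(cons(c, c), b))))  →  k(c, cons(cons(c, c), k(b, cons(cons(c, c), b))))   [R4 at 1]
6. k(c, cons(cons(c, c), k(b, cons(cons(c, c), b))))  →  k(c, cons(cons(c, c), b))   [R4 at 2.2]
7. k(c, cons(cons(c, c), b))  →  c   [R4 at ε]

Reduce t₂ = k(c, k(cons(k(cons(c, c), k(cons(cons(c, c), b), cons(cons(c, c), b))), b), k(cons(cons(c, k(c, cons(cons(c, c), b))), b), cons(cons(c, c), b)))):
1. k(c, k(cons(k(cons(c, c), k(cons(cons(c, c), b), cons(cons(c, c), b))), b), k(cons(cons(c, k(c, cons(cons(c, c), b))), b), cons(cons(c, c), b))))  →  k(c, k(cons(k(cons(c, c), cons(cons(c, c), b)), b), k(cons(cons(c, k(c, cons(cons(c, c), b))), b), cons(cons(c, c), b))))   [R4 at 2.1.1.2]
2. k(c, k(cons(k(cons(c, c), cons(cons(c, c), b)), b), k(cons(cons(c, k(c, cons(cons(c, c), b))), b), cons(cons(c, c), b))))  →  k(c, k(cons(cons(c, c), b), k(cons(cons(c, k(c, cons(cons(c, c), b))), b), cons(cons(c, c), b))))   [R4 at 2.1.1]
3. k(c, k(cons(cons(c, c), b), k(cons(cons(c, k(c, cons(cons(c, c), b))), b), cons(cons(c, c), b))))  →  k(c, k(cons(cons(c, c), b), cons(cons(c, k(c, cons(cons(c, c), b))), b)))   [R4 at 2.2]
4. k(c, k(cons(cons(c, c), b), cons(cons(c, k(c, cons(cons(c, c), b))), b)))  →  k(c, k(cons(cons(c, c), b), cons(cons(c, c), b)))   [R4 at 2.2.1.2]
5. k(c, k(cons(cons(c, c), b), cons(cons(c, c), b)))  →  k(c, cons(cons(c, c), b))   [R4 at 2]
6. k(c, cons(cons(c, c), b))  →  c   [R4 at ε]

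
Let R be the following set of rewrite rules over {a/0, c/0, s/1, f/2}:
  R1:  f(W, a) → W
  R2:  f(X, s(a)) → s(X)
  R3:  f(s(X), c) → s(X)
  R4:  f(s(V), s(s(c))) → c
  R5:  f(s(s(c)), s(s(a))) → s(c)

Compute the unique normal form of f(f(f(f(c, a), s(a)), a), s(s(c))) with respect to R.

c

1. f(f(f(f(c, a), s(a)), a), s(s(c)))  →  f(f(f(c, a), s(a)), s(s(c)))   [R1 at 1]
2. f(f(f(c, a), s(a)), s(s(c)))  →  f(s(f(c, a)), s(s(c)))   [R2 at 1]
3. f(s(f(c, a)), s(s(c)))  →  c   [R4 at ε]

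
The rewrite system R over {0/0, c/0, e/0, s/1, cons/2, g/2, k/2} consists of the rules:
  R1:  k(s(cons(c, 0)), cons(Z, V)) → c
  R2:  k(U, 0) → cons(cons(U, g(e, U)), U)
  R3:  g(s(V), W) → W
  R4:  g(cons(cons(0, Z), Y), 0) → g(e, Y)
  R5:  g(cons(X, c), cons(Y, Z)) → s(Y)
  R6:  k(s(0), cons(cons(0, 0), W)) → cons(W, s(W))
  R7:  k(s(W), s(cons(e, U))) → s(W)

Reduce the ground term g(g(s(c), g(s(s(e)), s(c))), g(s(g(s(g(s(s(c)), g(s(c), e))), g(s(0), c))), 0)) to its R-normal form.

0

1. g(g(s(c), g(s(s(e)), s(c))), g(s(g(s(g(s(s(c)), g(s(c), e))), g(s(0), c))), 0))  →  g(g(s(s(e)), s(c)), g(s(g(s(g(s(s(c)), g(s(c), e))), g(s(0), c))), 0))   [R3 at 1]
2. g(g(s(s(e)), s(c)), g(s(g(s(g(s(s(c)), g(s(c), e))), g(s(0), c))), 0))  →  g(s(c), g(s(g(s(g(s(s(c)), g(s(c), e))), g(s(0), c))), 0))   [R3 at 1]
3. g(s(c), g(s(g(s(g(s(s(c)), g(s(c), e))), g(s(0), c))), 0))  →  g(s(g(s(g(s(s(c)), g(s(c), e))), g(s(0), c))), 0)   [R3 at ε]
4. g(s(g(s(g(s(s(c)), g(s(c), e))), g(s(0), c))), 0)  →  0   [R3 at ε]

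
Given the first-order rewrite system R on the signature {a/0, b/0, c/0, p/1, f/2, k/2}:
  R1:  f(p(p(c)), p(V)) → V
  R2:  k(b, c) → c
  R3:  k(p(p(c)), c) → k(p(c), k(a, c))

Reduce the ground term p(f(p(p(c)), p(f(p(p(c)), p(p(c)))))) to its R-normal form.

1. p(f(p(p(c)), p(f(p(p(c)), p(p(c))))))  →  p(f(p(p(c)), p(p(c))))   [R1 at 1]
2. p(f(p(p(c)), p(p(c))))  →  p(p(c))   [R1 at 1]

p(p(c))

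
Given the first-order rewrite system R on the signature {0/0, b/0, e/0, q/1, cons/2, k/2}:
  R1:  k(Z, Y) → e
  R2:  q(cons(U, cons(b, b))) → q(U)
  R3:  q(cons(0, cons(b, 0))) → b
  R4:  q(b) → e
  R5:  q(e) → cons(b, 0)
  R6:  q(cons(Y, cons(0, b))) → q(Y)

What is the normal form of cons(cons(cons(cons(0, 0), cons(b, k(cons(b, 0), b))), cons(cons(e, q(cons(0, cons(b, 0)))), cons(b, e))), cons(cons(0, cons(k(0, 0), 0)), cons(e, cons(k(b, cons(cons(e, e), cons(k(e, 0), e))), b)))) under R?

1. cons(cons(cons(cons(0, 0), cons(b, k(cons(b, 0), b))), cons(cons(e, q(cons(0, cons(b, 0)))), cons(b, e))), cons(cons(0, cons(k(0, 0), 0)), cons(e, cons(k(b, cons(cons(e, e), cons(k(e, 0), e))), b))))  →  cons(cons(cons(cons(0, 0), cons(b, e)), cons(cons(e, q(cons(0, cons(b, 0)))), cons(b, e))), cons(cons(0, cons(k(0, 0), 0)), cons(e, cons(k(b, cons(cons(e, e), cons(k(e, 0), e))), b))))   [R1 at 1.1.2.2]
2. cons(cons(cons(cons(0, 0), cons(b, e)), cons(cons(e, q(cons(0, cons(b, 0)))), cons(b, e))), cons(cons(0, cons(k(0, 0), 0)), cons(e, cons(k(b, cons(cons(e, e), cons(k(e, 0), e))), b))))  →  cons(cons(cons(cons(0, 0), cons(b, e)), cons(cons(e, b), cons(b, e))), cons(cons(0, cons(k(0, 0), 0)), cons(e, cons(k(b, cons(cons(e, e), cons(k(e, 0), e))), b))))   [R3 at 1.2.1.2]
3. cons(cons(cons(cons(0, 0), cons(b, e)), cons(cons(e, b), cons(b, e))), cons(cons(0, cons(k(0, 0), 0)), cons(e, cons(k(b, cons(cons(e, e), cons(k(e, 0), e))), b))))  →  cons(cons(cons(cons(0, 0), cons(b, e)), cons(cons(e, b), cons(b, e))), cons(cons(0, cons(e, 0)), cons(e, cons(k(b, cons(cons(e, e), cons(k(e, 0), e))), b))))   [R1 at 2.1.2.1]
4. cons(cons(cons(cons(0, 0), cons(b, e)), cons(cons(e, b), cons(b, e))), cons(cons(0, cons(e, 0)), cons(e, cons(k(b, cons(cons(e, e), cons(k(e, 0), e))), b))))  →  cons(cons(cons(cons(0, 0), cons(b, e)), cons(cons(e, b), cons(b, e))), cons(cons(0, cons(e, 0)), cons(e, cons(e, b))))   [R1 at 2.2.2.1]

cons(cons(cons(cons(0, 0), cons(b, e)), cons(cons(e, b), cons(b, e))), cons(cons(0, cons(e, 0)), cons(e, cons(e, b))))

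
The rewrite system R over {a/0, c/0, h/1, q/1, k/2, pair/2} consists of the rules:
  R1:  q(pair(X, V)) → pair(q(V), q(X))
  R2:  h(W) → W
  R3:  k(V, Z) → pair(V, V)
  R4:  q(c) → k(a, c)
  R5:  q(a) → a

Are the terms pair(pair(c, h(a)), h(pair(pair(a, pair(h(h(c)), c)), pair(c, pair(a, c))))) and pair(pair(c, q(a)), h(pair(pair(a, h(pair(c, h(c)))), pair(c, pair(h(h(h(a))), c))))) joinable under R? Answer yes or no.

Reduce t₁ = pair(pair(c, h(a)), h(pair(pair(a, pair(h(h(c)), c)), pair(c, pair(a, c))))):
1. pair(pair(c, h(a)), h(pair(pair(a, pair(h(h(c)), c)), pair(c, pair(a, c)))))  →  pair(pair(c, a), h(pair(pair(a, pair(h(h(c)), c)), pair(c, pair(a, c)))))   [R2 at 1.2]
2. pair(pair(c, a), h(pair(pair(a, pair(h(h(c)), c)), pair(c, pair(a, c)))))  →  pair(pair(c, a), pair(pair(a, pair(h(h(c)), c)), pair(c, pair(a, c))))   [R2 at 2]
3. pair(pair(c, a), pair(pair(a, pair(h(h(c)), c)), pair(c, pair(a, c))))  →  pair(pair(c, a), pair(pair(a, pair(h(c), c)), pair(c, pair(a, c))))   [R2 at 2.1.2.1]
4. pair(pair(c, a), pair(pair(a, pair(h(c), c)), pair(c, pair(a, c))))  →  pair(pair(c, a), pair(pair(a, pair(c, c)), pair(c, pair(a, c))))   [R2 at 2.1.2.1]

Reduce t₂ = pair(pair(c, q(a)), h(pair(pair(a, h(pair(c, h(c)))), pair(c, pair(h(h(h(a))), c))))):
1. pair(pair(c, q(a)), h(pair(pair(a, h(pair(c, h(c)))), pair(c, pair(h(h(h(a))), c)))))  →  pair(pair(c, a), h(pair(pair(a, h(pair(c, h(c)))), pair(c, pair(h(h(h(a))), c)))))   [R5 at 1.2]
2. pair(pair(c, a), h(pair(pair(a, h(pair(c, h(c)))), pair(c, pair(h(h(h(a))), c)))))  →  pair(pair(c, a), pair(pair(a, h(pair(c, h(c)))), pair(c, pair(h(h(h(a))), c))))   [R2 at 2]
3. pair(pair(c, a), pair(pair(a, h(pair(c, h(c)))), pair(c, pair(h(h(h(a))), c))))  →  pair(pair(c, a), pair(pair(a, pair(c, h(c))), pair(c, pair(h(h(h(a))), c))))   [R2 at 2.1.2]
4. pair(pair(c, a), pair(pair(a, pair(c, h(c))), pair(c, pair(h(h(h(a))), c))))  →  pair(pair(c, a), pair(pair(a, pair(c, c)), pair(c, pair(h(h(h(a))), c))))   [R2 at 2.1.2.2]
5. pair(pair(c, a), pair(pair(a, pair(c, c)), pair(c, pair(h(h(h(a))), c))))  →  pair(pair(c, a), pair(pair(a, pair(c, c)), pair(c, pair(h(h(a)), c))))   [R2 at 2.2.2.1]
6. pair(pair(c, a), pair(pair(a, pair(c, c)), pair(c, pair(h(h(a)), c))))  →  pair(pair(c, a), pair(pair(a, pair(c, c)), pair(c, pair(h(a), c))))   [R2 at 2.2.2.1]
7. pair(pair(c, a), pair(pair(a, pair(c, c)), pair(c, pair(h(a), c))))  →  pair(pair(c, a), pair(pair(a, pair(c, c)), pair(c, pair(a, c))))   [R2 at 2.2.2.1]

yes — NF(t₁) = pair(pair(c, a), pair(pair(a, pair(c, c)), pair(c, pair(a, c)))), NF(t₂) = pair(pair(c, a), pair(pair(a, pair(c, c)), pair(c, pair(a, c))))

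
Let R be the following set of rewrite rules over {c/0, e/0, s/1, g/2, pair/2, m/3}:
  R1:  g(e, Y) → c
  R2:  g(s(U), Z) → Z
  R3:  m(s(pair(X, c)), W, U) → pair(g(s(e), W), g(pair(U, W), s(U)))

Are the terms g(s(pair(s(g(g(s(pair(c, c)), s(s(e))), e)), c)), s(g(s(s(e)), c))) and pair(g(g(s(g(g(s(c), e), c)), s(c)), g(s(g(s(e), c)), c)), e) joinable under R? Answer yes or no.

no — NF(t₁) = s(c), NF(t₂) = pair(c, e)

Reduce t₁ = g(s(pair(s(g(g(s(pair(c, c)), s(s(e))), e)), c)), s(g(s(s(e)), c))):
1. g(s(pair(s(g(g(s(pair(c, c)), s(s(e))), e)), c)), s(g(s(s(e)), c)))  →  s(g(s(s(e)), c))   [R2 at ε]
2. s(g(s(s(e)), c))  →  s(c)   [R2 at 1]

Reduce t₂ = pair(g(g(s(g(g(s(c), e), c)), s(c)), g(s(g(s(e), c)), c)), e):
1. pair(g(g(s(g(g(s(c), e), c)), s(c)), g(s(g(s(e), c)), c)), e)  →  pair(g(s(c), g(s(g(s(e), c)), c)), e)   [R2 at 1.1]
2. pair(g(s(c), g(s(g(s(e), c)), c)), e)  →  pair(g(s(g(s(e), c)), c), e)   [R2 at 1]
3. pair(g(s(g(s(e), c)), c), e)  →  pair(c, e)   [R2 at 1]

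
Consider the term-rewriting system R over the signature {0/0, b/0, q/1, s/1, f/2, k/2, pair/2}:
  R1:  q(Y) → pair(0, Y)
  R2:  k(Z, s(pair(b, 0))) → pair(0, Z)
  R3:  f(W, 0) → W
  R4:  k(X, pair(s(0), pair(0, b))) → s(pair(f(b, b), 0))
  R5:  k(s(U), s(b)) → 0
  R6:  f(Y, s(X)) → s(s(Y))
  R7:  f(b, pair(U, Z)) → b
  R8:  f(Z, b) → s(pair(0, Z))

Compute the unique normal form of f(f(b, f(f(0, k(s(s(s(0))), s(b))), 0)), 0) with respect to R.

1. f(f(b, f(f(0, k(s(s(s(0))), s(b))), 0)), 0)  →  f(b, f(f(0, k(s(s(s(0))), s(b))), 0))   [R3 at ε]
2. f(b, f(f(0, k(s(s(s(0))), s(b))), 0))  →  f(b, f(0, k(s(s(s(0))), s(b))))   [R3 at 2]
3. f(b, f(0, k(s(s(s(0))), s(b))))  →  f(b, f(0, 0))   [R5 at 2.2]
4. f(b, f(0, 0))  →  f(b, 0)   [R3 at 2]
5. f(b, 0)  →  b   [R3 at ε]

b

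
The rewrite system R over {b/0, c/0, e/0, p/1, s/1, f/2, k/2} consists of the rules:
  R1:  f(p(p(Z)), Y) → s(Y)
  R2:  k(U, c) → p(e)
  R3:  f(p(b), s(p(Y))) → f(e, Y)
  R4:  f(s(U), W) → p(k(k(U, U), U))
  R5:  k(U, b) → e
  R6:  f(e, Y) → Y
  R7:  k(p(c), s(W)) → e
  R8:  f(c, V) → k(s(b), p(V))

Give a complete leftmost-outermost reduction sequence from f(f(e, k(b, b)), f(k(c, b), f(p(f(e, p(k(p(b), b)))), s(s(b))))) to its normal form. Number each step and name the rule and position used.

1. f(f(e, k(b, b)), f(k(c, b), f(p(f(e, p(k(p(b), b)))), s(s(b)))))  →  f(k(b, b), f(k(c, b), f(p(f(e, p(k(p(b), b)))), s(s(b)))))   [R6 at 1]
2. f(k(b, b), f(k(c, b), f(p(f(e, p(k(p(b), b)))), s(s(b)))))  →  f(e, f(k(c, b), f(p(f(e, p(k(p(b), b)))), s(s(b)))))   [R5 at 1]
3. f(e, f(k(c, b), f(p(f(e, p(k(p(b), b)))), s(s(b)))))  →  f(k(c, b), f(p(f(e, p(k(p(b), b)))), s(s(b))))   [R6 at ε]
4. f(k(c, b), f(p(f(e, p(k(p(b), b)))), s(s(b))))  →  f(e, f(p(f(e, p(k(p(b), b)))), s(s(b))))   [R5 at 1]
5. f(e, f(p(f(e, p(k(p(b), b)))), s(s(b))))  →  f(p(f(e, p(k(p(b), b)))), s(s(b)))   [R6 at ε]
6. f(p(f(e, p(k(p(b), b)))), s(s(b)))  →  f(p(p(k(p(b), b))), s(s(b)))   [R6 at 1.1]
7. f(p(p(k(p(b), b))), s(s(b)))  →  s(s(s(b)))   [R1 at ε]

s(s(s(b)))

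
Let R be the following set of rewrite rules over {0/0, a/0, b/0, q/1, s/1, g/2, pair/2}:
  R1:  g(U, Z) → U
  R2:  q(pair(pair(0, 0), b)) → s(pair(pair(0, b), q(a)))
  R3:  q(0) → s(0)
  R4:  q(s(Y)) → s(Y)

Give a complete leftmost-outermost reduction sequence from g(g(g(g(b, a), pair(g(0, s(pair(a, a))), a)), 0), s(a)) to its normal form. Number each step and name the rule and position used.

1. g(g(g(g(b, a), pair(g(0, s(pair(a, a))), a)), 0), s(a))  →  g(g(g(b, a), pair(g(0, s(pair(a, a))), a)), 0)   [R1 at ε]
2. g(g(g(b, a), pair(g(0, s(pair(a, a))), a)), 0)  →  g(g(b, a), pair(g(0, s(pair(a, a))), a))   [R1 at ε]
3. g(g(b, a), pair(g(0, s(pair(a, a))), a))  →  g(b, a)   [R1 at ε]
4. g(b, a)  →  b   [R1 at ε]

b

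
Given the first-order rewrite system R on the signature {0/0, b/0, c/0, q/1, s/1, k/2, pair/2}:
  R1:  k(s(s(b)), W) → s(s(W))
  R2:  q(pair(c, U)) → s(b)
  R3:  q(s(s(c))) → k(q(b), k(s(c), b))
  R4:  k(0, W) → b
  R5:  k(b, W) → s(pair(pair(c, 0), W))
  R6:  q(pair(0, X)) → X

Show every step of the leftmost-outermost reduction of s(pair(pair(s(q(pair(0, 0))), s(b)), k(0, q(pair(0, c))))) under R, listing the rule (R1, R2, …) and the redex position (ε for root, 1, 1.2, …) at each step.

1. s(pair(pair(s(q(pair(0, 0))), s(b)), k(0, q(pair(0, c)))))  →  s(pair(pair(s(0), s(b)), k(0, q(pair(0, c)))))   [R6 at 1.1.1.1]
2. s(pair(pair(s(0), s(b)), k(0, q(pair(0, c)))))  →  s(pair(pair(s(0), s(b)), b))   [R4 at 1.2]

s(pair(pair(s(0), s(b)), b))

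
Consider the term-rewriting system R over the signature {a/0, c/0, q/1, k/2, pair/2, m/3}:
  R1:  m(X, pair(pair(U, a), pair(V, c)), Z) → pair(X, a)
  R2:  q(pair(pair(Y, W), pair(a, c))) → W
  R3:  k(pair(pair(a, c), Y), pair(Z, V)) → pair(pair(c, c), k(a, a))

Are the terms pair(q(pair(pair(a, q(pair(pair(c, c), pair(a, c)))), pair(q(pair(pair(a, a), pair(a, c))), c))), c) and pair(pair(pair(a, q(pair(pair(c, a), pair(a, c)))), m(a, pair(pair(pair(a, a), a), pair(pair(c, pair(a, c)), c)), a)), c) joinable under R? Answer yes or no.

no — NF(t₁) = pair(c, c), NF(t₂) = pair(pair(pair(a, a), pair(a, a)), c)

Reduce t₁ = pair(q(pair(pair(a, q(pair(pair(c, c), pair(a, c)))), pair(q(pair(pair(a, a), pair(a, c))), c))), c):
1. pair(q(pair(pair(a, q(pair(pair(c, c), pair(a, c)))), pair(q(pair(pair(a, a), pair(a, c))), c))), c)  →  pair(q(pair(pair(a, c), pair(q(pair(pair(a, a), pair(a, c))), c))), c)   [R2 at 1.1.1.2]
2. pair(q(pair(pair(a, c), pair(q(pair(pair(a, a), pair(a, c))), c))), c)  →  pair(q(pair(pair(a, c), pair(a, c))), c)   [R2 at 1.1.2.1]
3. pair(q(pair(pair(a, c), pair(a, c))), c)  →  pair(c, c)   [R2 at 1]

Reduce t₂ = pair(pair(pair(a, q(pair(pair(c, a), pair(a, c)))), m(a, pair(pair(pair(a, a), a), pair(pair(c, pair(a, c)), c)), a)), c):
1. pair(pair(pair(a, q(pair(pair(c, a), pair(a, c)))), m(a, pair(pair(pair(a, a), a), pair(pair(c, pair(a, c)), c)), a)), c)  →  pair(pair(pair(a, a), m(a, pair(pair(pair(a, a), a), pair(pair(c, pair(a, c)), c)), a)), c)   [R2 at 1.1.2]
2. pair(pair(pair(a, a), m(a, pair(pair(pair(a, a), a), pair(pair(c, pair(a, c)), c)), a)), c)  →  pair(pair(pair(a, a), pair(a, a)), c)   [R1 at 1.2]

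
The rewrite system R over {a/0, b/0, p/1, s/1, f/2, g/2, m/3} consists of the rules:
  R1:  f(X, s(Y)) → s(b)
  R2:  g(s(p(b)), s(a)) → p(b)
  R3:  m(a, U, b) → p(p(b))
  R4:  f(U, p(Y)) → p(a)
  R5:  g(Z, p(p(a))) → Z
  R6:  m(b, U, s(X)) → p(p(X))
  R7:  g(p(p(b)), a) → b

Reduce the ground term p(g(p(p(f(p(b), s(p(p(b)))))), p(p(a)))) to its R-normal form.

p(p(p(s(b))))

1. p(g(p(p(f(p(b), s(p(p(b)))))), p(p(a))))  →  p(p(p(f(p(b), s(p(p(b)))))))   [R5 at 1]
2. p(p(p(f(p(b), s(p(p(b)))))))  →  p(p(p(s(b))))   [R1 at 1.1.1]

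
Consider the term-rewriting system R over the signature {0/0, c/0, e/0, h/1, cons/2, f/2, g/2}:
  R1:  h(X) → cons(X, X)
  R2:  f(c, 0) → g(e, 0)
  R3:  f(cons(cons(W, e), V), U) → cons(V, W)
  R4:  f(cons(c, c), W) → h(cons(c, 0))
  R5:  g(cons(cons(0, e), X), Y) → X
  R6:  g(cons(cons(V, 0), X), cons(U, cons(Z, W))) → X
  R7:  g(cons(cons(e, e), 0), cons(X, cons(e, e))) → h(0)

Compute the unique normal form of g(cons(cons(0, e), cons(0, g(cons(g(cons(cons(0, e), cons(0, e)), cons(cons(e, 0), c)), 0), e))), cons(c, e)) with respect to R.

cons(0, 0)

1. g(cons(cons(0, e), cons(0, g(cons(g(cons(cons(0, e), cons(0, e)), cons(cons(e, 0), c)), 0), e))), cons(c, e))  →  cons(0, g(cons(g(cons(cons(0, e), cons(0, e)), cons(cons(e, 0), c)), 0), e))   [R5 at ε]
2. cons(0, g(cons(g(cons(cons(0, e), cons(0, e)), cons(cons(e, 0), c)), 0), e))  →  cons(0, g(cons(cons(0, e), 0), e))   [R5 at 2.1.1]
3. cons(0, g(cons(cons(0, e), 0), e))  →  cons(0, 0)   [R5 at 2]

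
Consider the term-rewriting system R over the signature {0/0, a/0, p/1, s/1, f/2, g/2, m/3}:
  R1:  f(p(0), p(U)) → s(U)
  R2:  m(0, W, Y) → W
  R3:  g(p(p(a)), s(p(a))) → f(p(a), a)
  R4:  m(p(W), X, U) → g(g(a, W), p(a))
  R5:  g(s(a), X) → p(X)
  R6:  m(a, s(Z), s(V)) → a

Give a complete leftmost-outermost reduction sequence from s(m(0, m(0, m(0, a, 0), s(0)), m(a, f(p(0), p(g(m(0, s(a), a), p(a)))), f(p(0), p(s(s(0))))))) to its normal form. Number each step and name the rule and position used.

s(a)

1. s(m(0, m(0, m(0, a, 0), s(0)), m(a, f(p(0), p(g(m(0, s(a), a), p(a)))), f(p(0), p(s(s(0)))))))  →  s(m(0, m(0, a, 0), s(0)))   [R2 at 1]
2. s(m(0, m(0, a, 0), s(0)))  →  s(m(0, a, 0))   [R2 at 1]
3. s(m(0, a, 0))  →  s(a)   [R2 at 1]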